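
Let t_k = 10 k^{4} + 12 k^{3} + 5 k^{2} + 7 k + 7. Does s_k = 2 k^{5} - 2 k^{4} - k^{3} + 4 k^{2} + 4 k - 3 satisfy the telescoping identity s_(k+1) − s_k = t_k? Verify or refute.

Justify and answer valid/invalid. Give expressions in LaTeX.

s_(k+1) = 2*k**5 + 8*k**4 + 11*k**3 + 9*k**2 + 11*k + 4
s_(k+1) − s_k = 10*k**4 + 12*k**3 + 5*k**2 + 7*k + 7
(s_(k+1) − s_k) − t_k = 0

Valid: the claim telescopes to t_k.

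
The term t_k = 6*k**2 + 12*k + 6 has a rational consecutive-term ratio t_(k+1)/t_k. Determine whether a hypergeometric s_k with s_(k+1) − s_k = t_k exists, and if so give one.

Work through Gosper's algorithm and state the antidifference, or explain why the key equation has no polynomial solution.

Step 1: r(k) = (k**2 + 4*k + 4)/(k**2 + 2*k + 1).
Normal form (A,B,C) = (1, 1, k**2 + 2*k + 1).
Solve (1)·f(k+1) − (1)·f(k) = k**2 + 2*k + 1.
From deg A=0, deg B=0, deg C=2: d=3.
Coefficient equations give f(k) = k*(k + 1)*(2*k + 1)/6.
Get s_k = R·t_k = k*(2*k**2 + 3*k + 1) with R(k) = B(k−1)f(k)/C(k) = k*(2*k + 1)/(6*(k + 1)).
Verify: 6*k**2 + 12*k + 6 matches t_k.

s_k = k*(2*k**2 + 3*k + 1)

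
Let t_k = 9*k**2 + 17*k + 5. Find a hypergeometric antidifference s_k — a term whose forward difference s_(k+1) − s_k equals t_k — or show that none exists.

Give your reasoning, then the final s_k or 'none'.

s_k = k*(3*k**2 + 4*k - 2)

t_(k+1)/t_k = (9*k**2 + 35*k + 31)/(9*k**2 + 17*k + 5).
So A=1 and B=1, with C=k**2 + 17*k/9 + 5/9.
Set up (1)·f(k+1) − (1)·f(k) − (k**2 + 17*k/9 + 5/9) = 0.
Bound: deg f ≤ 3.
Coefficient equations give f(k) = k*(3*k**2 + 4*k - 2)/9.
So s_k = (B(k−1)f/C)·t_k = (k*(3*k**2 + 4*k - 2)/(9*k**2 + 17*k + 5))·t_k = k*(3*k**2 + 4*k - 2).
Check: Δs_k = 9*k**2 + 17*k + 5. ✓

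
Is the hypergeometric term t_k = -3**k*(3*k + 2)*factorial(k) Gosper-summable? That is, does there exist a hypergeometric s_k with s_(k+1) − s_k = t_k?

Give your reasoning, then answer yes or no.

Compute t_(k+1)/t_k: get 3*(k + 1)*(3*k + 5)/(3*k + 2).
Take A(k)=3*k + 3, B(k)=1, C(k)=k + 2/3.
Need (3*k + 3)·f(k+1) − (1)·f(k) = k + 2/3.
d = 0 from the (1,0,1) case.
Solving with deg f ≤ 0: f(k) = 1/3.
Certificate R = B(k−1)f/C = 1/(3*k + 2) gives s_k = -3**k*factorial(k).
Check: Δs_k = -3**k*(3*k + 2)*factorial(k). ✓

Yes. s_k = -3**k*factorial(k).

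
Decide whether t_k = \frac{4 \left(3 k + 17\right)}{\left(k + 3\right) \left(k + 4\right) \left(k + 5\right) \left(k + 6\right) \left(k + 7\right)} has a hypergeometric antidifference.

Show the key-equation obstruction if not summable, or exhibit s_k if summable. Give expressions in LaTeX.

Yes. s_k = \frac{k \left(k^{2} + 13 k + 54\right)}{18 \left(k^{3} + 13 k^{2} + 54 k + 72\right)}.

t_(k+1)/t_k = (k + 3)*(3*k + 20)/((k + 8)*(3*k + 17)).
A = k + 3, B = k + 8, C = k + 17/3.
Solve (k + 3)·f(k+1) − (k + 7)·f(k) = k + 17/3.
d = 4 from the (1,1,1) case.
A polynomial solution: f(k) = k*(k + 5)*(k**2 + 13*k + 54)/216.
Then R = B(k−1)f/C = k*(k + 5)*(k + 7)*(k**2 + 13*k + 54)/(72*(3*k + 17)), so s_k = R(k)·t_k = k*(k**2 + 13*k + 54)/(18*(k**3 + 13*k**2 + 54*k + 72)).
s_(k+1) − s_k = 4*(3*k + 17)/(k**5 + 25*k**4 + 245*k**3 + 1175*k**2 + 2754*k + 2520) = t_k.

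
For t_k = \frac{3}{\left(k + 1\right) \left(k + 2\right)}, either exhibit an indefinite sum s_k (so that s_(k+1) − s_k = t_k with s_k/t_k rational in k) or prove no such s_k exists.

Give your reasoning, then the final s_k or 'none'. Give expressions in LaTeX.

s_k = \frac{3 k}{k + 1}

r(k) = (k + 1)/(k + 3) after simplifying.
Normal form (A,B,C) = (k + 1, k + 3, 1).
Solve (k + 1)·f(k+1) − (k + 2)·f(k) = 1.
Degrees (1,1,0) ⇒ d ≤ 1.
Solve for f: f(k) = k (degree 1 ≤ 1).
R(k) = B(k−1)·f(k)/C(k) = k*(k + 2); s_k = R·t_k = 3*k/(k + 1).
Δs = 3/(k**2 + 3*k + 2), as required.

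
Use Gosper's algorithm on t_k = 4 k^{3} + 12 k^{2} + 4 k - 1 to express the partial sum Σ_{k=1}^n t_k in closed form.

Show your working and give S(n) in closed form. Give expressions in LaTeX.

S(n) = n \left(n^{3} + 6 n^{2} + 9 n + 3\right)

The ratio is (4*k**3 + 24*k**2 + 40*k + 19)/(4*k**3 + 12*k**2 + 4*k - 1).
Gosper form: A/B · C(k+1)/C(k) with A=1, B=1, C=k**3 + 3*k**2 + k - 1/4.
f must satisfy (1)·f(k+1) − (1)·f(k) = k**3 + 3*k**2 + k - 1/4.
From deg A=0, deg B=0, deg C=3: d=4.
Solve for f: f(k) = k*(k**3 + 2*k**2 - 3*k - 1)/4 (degree 4 ≤ 4).
R(k) = B(k−1)·f(k)/C(k) = k*(k**3 + 2*k**2 - 3*k - 1)/(4*k**3 + 12*k**2 + 4*k - 1); s_k = R·t_k = k*(k**3 + 2*k**2 - 3*k - 1).
s_(k+1) − s_k = 4*k**3 + 12*k**2 + 4*k - 1 = t_k.
s_(n+1) = n**4 + 6*n**3 + 9*n**2 + 3*n - 1 and s_(1) = -1, so S(n) = n*(n**3 + 6*n**2 + 9*n + 3).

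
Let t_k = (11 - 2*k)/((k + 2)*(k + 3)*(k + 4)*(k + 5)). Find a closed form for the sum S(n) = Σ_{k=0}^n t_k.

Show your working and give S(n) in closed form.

The ratio is (k + 2)*(2*k - 9)/((k + 6)*(2*k - 11)).
A = k + 2, B = k + 6, C = k - 11/2.
Key eq: (k + 2)·f(k+1) = (k + 5)·f(k) + (k - 11/2).
d = 3 from the (1,1,1) case.
Solving with deg f ≤ 3: f(k) = -k*(k**2 + 9*k + 34)/16.
Then R = B(k−1)f/C = -k*(k + 5)*(k**2 + 9*k + 34)/(8*(2*k - 11)), so s_k = R(k)·t_k = k*(k**2 + 9*k + 34)/(8*(k + 2)*(k + 3)*(k + 4)).
Check: Δs_k = (11 - 2*k)/(k**4 + 14*k**3 + 71*k**2 + 154*k + 120). ✓
s_(n+1) = (n**3 + 12*n**2 + 55*n + 44)/(8*(n**3 + 12*n**2 + 47*n + 60)) and s_(0) = 0, so S(n) = (n**3 + 12*n**2 + 55*n + 44)/(8*(n**3 + 12*n**2 + 47*n + 60)).

S(n) = (n**3 + 12*n**2 + 55*n + 44)/(8*(n**3 + 12*n**2 + 47*n + 60))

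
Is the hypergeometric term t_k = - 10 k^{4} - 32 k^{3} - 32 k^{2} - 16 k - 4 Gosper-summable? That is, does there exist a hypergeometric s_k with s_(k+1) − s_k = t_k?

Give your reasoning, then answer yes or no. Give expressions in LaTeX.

Ratio r(k) = (5*k**4 + 36*k**3 + 94*k**2 + 108*k + 47)/(5*k**4 + 16*k**3 + 16*k**2 + 8*k + 2).
Factor: A=1; B=1; C=k**4 + 16*k**3/5 + 16*k**2/5 + 8*k/5 + 2/5.
Need (1)·f(k+1) − (1)·f(k) = k**4 + 16*k**3/5 + 16*k**2/5 + 8*k/5 + 2/5.
deg f ≤ 5 (via 0,0,4).
Solve for f: f(k) = k*(2*k**4 + 3*k**3 - 2*k**2 + 1)/10 (degree 5 ≤ 5).
Certificate R = B(k−1)f/C = k*(2*k**4 + 3*k**3 - 2*k**2 + 1)/(2*(5*k**4 + 16*k**3 + 16*k**2 + 8*k + 2)) gives s_k = -2*k**5 - 3*k**4 + 2*k**3 - k.
Verify: -10*k**4 - 32*k**3 - 32*k**2 - 16*k - 4 matches t_k.

Yes. s_k = - 2 k^{5} - 3 k^{4} + 2 k^{3} - k.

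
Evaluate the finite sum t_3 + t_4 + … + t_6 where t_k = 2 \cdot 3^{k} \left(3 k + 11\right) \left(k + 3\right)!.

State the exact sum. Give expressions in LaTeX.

Σ = 15872332320

Step 1: r(k) = 3*(k + 4)*(3*k + 14)/(3*k + 11).
So A=3*k + 12 and B=1, with C=k + 11/3.
f must satisfy (3*k + 12)·f(k+1) − (1)·f(k) = k + 11/3.
Bound: deg f ≤ 0.
Match coefficients ⇒ f(k) = 1/3.
R(k) = B(k−1)·f(k)/C(k) = 1/(3*k + 11); s_k = R·t_k = 2*3**k*factorial(k + 3).
Verify: 2*3**k*(3*k + 11)*factorial(k + 3) matches t_k.
Σ_(k=3)^(6) t_k = s_(7) − s_(3) = 15872371200 − (38880) = 15872332320.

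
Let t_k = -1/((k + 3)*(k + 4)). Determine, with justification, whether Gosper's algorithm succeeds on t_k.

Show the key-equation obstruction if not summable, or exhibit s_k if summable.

Yes. s_k = -k/(3*k + 9).

Step 1: r(k) = (k + 3)/(k + 5).
A = k + 3, B = k + 5, C = 1.
Need (k + 3)·f(k+1) − (k + 4)·f(k) = 1.
d = 1 from the (1,1,0) case.
Solve for f: f(k) = k/3 (degree 1 ≤ 1).
Then R = B(k−1)f/C = k*(k + 4)/3, so s_k = R(k)·t_k = -k/(3*k + 9).
Verify: -1/(k**2 + 7*k + 12) matches t_k.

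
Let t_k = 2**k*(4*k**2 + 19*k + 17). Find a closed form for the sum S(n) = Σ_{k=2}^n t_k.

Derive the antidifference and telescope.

t_(k+1)/t_k = 2*(4*k**2 + 27*k + 40)/(4*k**2 + 19*k + 17).
Gosper form: A/B · C(k+1)/C(k) with A=2, B=1, C=k**2 + 19*k/4 + 17/4.
Key eq: (2)·f(k+1) = (1)·f(k) + (k**2 + 19*k/4 + 17/4).
deg f ≤ 2 (via 0,0,2).
Coefficient equations give f(k) = (4*k**2 + 3*k + 3)/4.
Certificate R = B(k−1)f/C = (4*k**2 + 3*k + 3)/(4*k**2 + 19*k + 17) gives s_k = 2**k*(4*k**2 + 3*k + 3).
Verify: 2**k*(4*k**2 + 19*k + 17) matches t_k.
Σ_(k=2)^n t_k = s_(n+1) − s_(2) = (2**(n + 1)*(4*n**2 + 11*n + 10)) − (100), i.e. 8*2**n*n**2 + 22*2**n*n + 20*2**n - 100.

S(n) = 8*2**n*n**2 + 22*2**n*n + 20*2**n - 100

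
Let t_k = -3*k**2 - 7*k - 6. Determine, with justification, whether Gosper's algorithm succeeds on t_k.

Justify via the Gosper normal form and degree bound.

Yes. s_k = k*(-k**2 - 2*k - 3).

Step 1: r(k) = (3*k**2 + 13*k + 16)/(3*k**2 + 7*k + 6).
Gosper form: A/B · C(k+1)/C(k) with A=1, B=1, C=k**2 + 7*k/3 + 2.
Solve (1)·f(k+1) − (1)·f(k) = k**2 + 7*k/3 + 2.
deg f ≤ 3 (via 0,0,2).
A polynomial solution: f(k) = k*(k**2 + 2*k + 3)/3.
R(k) = B(k−1)·f(k)/C(k) = k*(k**2 + 2*k + 3)/(3*k**2 + 7*k + 6); s_k = R·t_k = k*(-k**2 - 2*k - 3).
Verify: -3*k**2 - 7*k - 6 matches t_k.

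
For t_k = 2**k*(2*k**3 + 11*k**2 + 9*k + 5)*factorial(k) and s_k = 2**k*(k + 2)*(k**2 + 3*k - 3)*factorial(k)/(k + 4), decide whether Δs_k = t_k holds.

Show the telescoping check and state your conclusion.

Invalid: residual -2**(k + 1)*(2*k**4 + 19*k**3 + 52*k**2 + 38*k + 23)*factorial(k)/((k + 4)*(k + 5)) ≠ 0.

s_(k+1) = 2**(k + 1)*(k + 3)*(k**2 + 5*k + 1)*factorial(k + 1)/(k + 5)
s_(k+1) − s_k = 2**k*(2*k**5 + 25*k**4 + 110*k**3 + 202*k**2 + 149*k + 54)*factorial(k)/((k + 4)*(k + 5))
(s_(k+1) − s_k) − t_k = -2**(k + 1)*(2*k**4 + 19*k**3 + 52*k**2 + 38*k + 23)*factorial(k)/((k + 4)*(k + 5))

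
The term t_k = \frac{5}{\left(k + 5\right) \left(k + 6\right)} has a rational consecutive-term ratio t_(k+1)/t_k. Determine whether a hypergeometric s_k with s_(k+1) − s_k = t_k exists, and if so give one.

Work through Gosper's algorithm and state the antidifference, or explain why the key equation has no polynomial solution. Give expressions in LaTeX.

t_(k+1)/t_k = (k + 5)/(k + 7).
So A=k + 5 and B=k + 7, with C=1.
Solve (k + 5)·f(k+1) − (k + 6)·f(k) = 1.
deg f ≤ 1 (via 1,1,0).
A polynomial solution: f(k) = k/5.
Certificate R = B(k−1)f/C = k*(k + 6)/5 gives s_k = k/(k + 5).
Check: Δs_k = 5/(k**2 + 11*k + 30). ✓

s_k = \frac{k}{k + 5}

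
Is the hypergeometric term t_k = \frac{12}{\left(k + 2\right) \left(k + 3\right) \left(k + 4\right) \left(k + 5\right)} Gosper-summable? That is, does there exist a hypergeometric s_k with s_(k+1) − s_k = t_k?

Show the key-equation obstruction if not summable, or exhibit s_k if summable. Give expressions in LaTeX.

Compute t_(k+1)/t_k: get (k + 2)/(k + 6).
Factor: A=k + 2; B=k + 6; C=1.
Set up (k + 2)·f(k+1) − (k + 5)·f(k) − (1) = 0.
From deg A=1, deg B=1, deg C=0: d=3.
A polynomial solution: f(k) = k*(k**2 + 9*k + 26)/72.
Then R = B(k−1)f/C = k*(k + 5)*(k**2 + 9*k + 26)/72, so s_k = R(k)·t_k = k*(k**2 + 9*k + 26)/(6*(k + 2)*(k + 3)*(k + 4)).
Δs = 12/(k**4 + 14*k**3 + 71*k**2 + 154*k + 120), as required.

Yes. s_k = \frac{k \left(k^{2} + 9 k + 26\right)}{6 \left(k + 2\right) \left(k + 3\right) \left(k + 4\right)}.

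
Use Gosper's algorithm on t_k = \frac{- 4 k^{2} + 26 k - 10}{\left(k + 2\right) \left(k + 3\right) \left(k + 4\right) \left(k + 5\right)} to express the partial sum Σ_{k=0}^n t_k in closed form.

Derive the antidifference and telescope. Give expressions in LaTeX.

Ratio r(k) = (2*k**3 - 5*k**2 - 24*k - 12)/(2*k**3 - k**2 - 73*k + 30).
Normal form (A,B,C) = (k + 2, k + 6, k**2 - 13*k/2 + 5/2).
Need (k + 2)·f(k+1) − (k + 5)·f(k) = k**2 - 13*k/2 + 5/2.
d = 3 from the (1,1,2) case.
Coefficient equations give f(k) = k*(k - 11)*(k - 4)/24.
Then R = B(k−1)f/C = k*(k - 11)*(k - 4)*(k + 5)/(12*(2*k**2 - 13*k + 5)), so s_k = R(k)·t_k = -k*(k**2 - 15*k + 44)/(6*(k + 2)*(k + 3)*(k + 4)).
s_(k+1) − s_k = 2*(-2*k**2 + 13*k - 5)/(k**4 + 14*k**3 + 71*k**2 + 154*k + 120) = t_k.
Σ_(k=0)^n t_k = s_(n+1) − s_(0) = ((-n**3 + 12*n**2 - 17*n - 30)/(6*(n**3 + 12*n**2 + 47*n + 60))) − (0), i.e. (-n**3 + 12*n**2 - 17*n - 30)/(6*(n**3 + 12*n**2 + 47*n + 60)).

S(n) = \frac{- n^{3} + 12 n^{2} - 17 n - 30}{6 \left(n^{3} + 12 n^{2} + 47 n + 60\right)}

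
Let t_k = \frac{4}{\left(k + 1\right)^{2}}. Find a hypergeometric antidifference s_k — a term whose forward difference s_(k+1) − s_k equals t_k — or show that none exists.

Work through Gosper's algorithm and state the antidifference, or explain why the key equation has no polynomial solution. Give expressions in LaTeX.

r(k) = (k + 1)**2/(k + 2)**2 after simplifying.
A = k**2 + 2*k + 1, B = k**2 + 4*k + 4, C = 1.
Set up (k**2 + 2*k + 1)·f(k+1) − (k**2 + 2*k + 1)·f(k) − (1) = 0.
Degrees (2,2,0) ⇒ d ≤ 0.
Generic f = c0 gives residual -1; -1 = 0 cannot hold, so t_k is not Gosper-summable.

no hypergeometric antidifference exists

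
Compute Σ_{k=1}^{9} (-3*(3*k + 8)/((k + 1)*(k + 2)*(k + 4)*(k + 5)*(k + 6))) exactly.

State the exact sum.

Step 1: r(k) = (k + 1)*(k + 4)*(3*k + 11)/((k + 3)*(k + 7)*(3*k + 8)).
A = k + 1, B = k + 7, C = k**2 + 17*k/3 + 8.
Need (k + 1)·f(k+1) − (k + 6)·f(k) = k**2 + 17*k/3 + 8.
From deg A=1, deg B=1, deg C=2: d=5.
A polynomial solution: f(k) = k*(k + 2)*(k + 3)*(k**2 + 10*k + 29)/60.
Get s_k = R·t_k = 3*k*(-k**2 - 10*k - 29)/(20*(k**3 + 10*k**2 + 29*k + 20)) with R(k) = B(k−1)f(k)/C(k) = k*(k + 2)*(k + 6)*(k**2 + 10*k + 29)/(20*(3*k + 8)).
Check: Δs_k = 3*(-3*k - 8)/(k**5 + 18*k**4 + 121*k**3 + 372*k**2 + 508*k + 240). ✓
Evaluate s at k=10 and k=1: -229/1540 and -1/10; difference -15/308.

Σ = -15/308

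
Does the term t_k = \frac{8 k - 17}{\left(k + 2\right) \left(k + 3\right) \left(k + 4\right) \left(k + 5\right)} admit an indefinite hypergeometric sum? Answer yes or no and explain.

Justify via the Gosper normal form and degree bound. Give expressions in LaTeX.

The ratio is (k + 2)*(8*k - 9)/((k + 6)*(8*k - 17)).
Gosper form: A/B · C(k+1)/C(k) with A=k + 2, B=k + 6, C=k - 17/8.
Key eq: (k + 2)·f(k+1) = (k + 5)·f(k) + (k - 17/8).
d = 3 from the (1,1,1) case.
A polynomial solution: f(k) = -k*(k**2 + 9*k + 58)/64.
R(k) = B(k−1)·f(k)/C(k) = -k*(k + 5)*(k**2 + 9*k + 58)/(8*(8*k - 17)); s_k = R·t_k = k*(-k**2 - 9*k - 58)/(8*(k + 2)*(k + 3)*(k + 4)).
Δs = (8*k - 17)/(k**4 + 14*k**3 + 71*k**2 + 154*k + 120), as required.

Yes. s_k = \frac{k \left(- k^{2} - 9 k - 58\right)}{8 \left(k + 2\right) \left(k + 3\right) \left(k + 4\right)}.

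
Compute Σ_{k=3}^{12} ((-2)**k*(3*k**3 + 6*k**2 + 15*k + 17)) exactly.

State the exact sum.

Ratio r(k) = 2*(-3*k**3 - 15*k**2 - 36*k - 41)/(3*k**3 + 6*k**2 + 15*k + 17).
Normal form (A,B,C) = (-2, 1, k**3 + 2*k**2 + 5*k + 17/3).
Set up (-2)·f(k+1) − (1)·f(k) − (k**3 + 2*k**2 + 5*k + 17/3) = 0.
d = 3 from the (0,0,3) case.
Coefficient equations give f(k) = -(k**3 + 3*k + 3)/3.
Then R = B(k−1)f/C = -(k**3 + 3*k + 3)/(3*k**3 + 6*k**2 + 15*k + 17), so s_k = R(k)·t_k = (-2)**k*(-k**3 - 3*k - 3).
Δs = (-2)**k*(k**3 + 9*k + 2*(k + 1)**3 + 15), as required.
Sum = s_(13) − s_(3); s_(13) = 18341888, s_(3) = 312 ⇒ 18341576.

Σ = 18341576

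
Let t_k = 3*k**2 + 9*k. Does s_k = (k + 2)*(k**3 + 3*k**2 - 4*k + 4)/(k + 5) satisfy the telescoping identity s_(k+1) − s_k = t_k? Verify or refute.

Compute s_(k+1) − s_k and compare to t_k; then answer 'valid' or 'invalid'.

Invalid: residual 3*(-2*k**3 - 21*k**2 - 49*k + 4)/(k**2 + 11*k + 30) ≠ 0.

s_(k+1) = (k + 3)*(-4*k + (k + 1)**3 + 3*(k + 1)**2)/(k + 6)
s_(k+1) − s_k = 3*(k**4 + 12*k**3 + 42*k**2 + 41*k + 4)/(k**2 + 11*k + 30)
(s_(k+1) − s_k) − t_k = 3*(-2*k**3 - 21*k**2 - 49*k + 4)/(k**2 + 11*k + 30)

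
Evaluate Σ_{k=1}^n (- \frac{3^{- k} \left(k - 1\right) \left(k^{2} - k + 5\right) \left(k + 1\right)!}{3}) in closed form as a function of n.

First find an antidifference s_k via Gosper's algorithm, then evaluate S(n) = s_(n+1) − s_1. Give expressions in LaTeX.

S(n) = 3^{- n - 1} \left(- 2 \cdot 3^{n} - n^{4} n! - 2 n^{3} n! + 2 n^{2} n! + 5 n n! + 2 n!\right)

Compute t_(k+1)/t_k: get k*(k + 2)*(-k + (k + 1)**2 + 4)/(3*(k - 1)*(k**2 - k + 5)).
Normal form (A,B,C) = (k/3 + 2/3, 1, k**3 - 2*k**2 + 6*k - 5).
Set up (k/3 + 2/3)·f(k+1) − (1)·f(k) − (k**3 - 2*k**2 + 6*k - 5) = 0.
deg f ≤ 2 (via 1,0,3).
Solving with deg f ≤ 2: f(k) = 3*(k**2 - 3*k + 1).
Certificate R = B(k−1)f/C = 3*(k**2 - 3*k + 1)/((k - 1)*(k**2 - k + 5)) gives s_k = -(k**2 - 3*k + 1)*factorial(k + 1)/3**k.
s_(k+1) − s_k = -(k - 1)*(k**2 - k + 5)*factorial(k + 1)/(3*3**k) = t_k.
s_(n+1) = 3**(-n - 1)*(-n**2 + n + 1)*factorial(n + 2) and s_(1) = 2/3, so S(n) = 3**(-n - 1)*(-2*3**n - n**4*factorial(n) - 2*n**3*factorial(n) + 2*n**2*factorial(n) + 5*n*factorial(n) + 2*factorial(n)).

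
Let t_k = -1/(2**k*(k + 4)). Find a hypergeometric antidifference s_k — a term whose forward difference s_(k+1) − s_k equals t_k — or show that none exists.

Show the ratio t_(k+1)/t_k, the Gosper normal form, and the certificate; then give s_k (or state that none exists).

t_(k+1)/t_k = (k + 4)/(2*(k + 5)).
Take A(k)=k/2 + 2, B(k)=k + 5, C(k)=1.
Solve (k/2 + 2)·f(k+1) − (k + 4)·f(k) = 1.
d = -1 from the (1,1,0) case.
Negative degree bound (-1): no f exists, t_k not Gosper-summable.

none — t_k is not Gosper-summable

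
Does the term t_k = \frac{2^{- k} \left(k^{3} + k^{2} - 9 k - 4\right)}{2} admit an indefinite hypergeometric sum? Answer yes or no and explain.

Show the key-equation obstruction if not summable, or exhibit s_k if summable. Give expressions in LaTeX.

t_(k+1)/t_k = (k**3 + 4*k**2 - 4*k - 11)/(2*(k**3 + k**2 - 9*k - 4)).
Factor: A=1/2; B=1; C=k**3 + k**2 - 9*k - 4.
Need (1/2)·f(k+1) − (1)·f(k) = k**3 + k**2 - 9*k - 4.
deg f ≤ 3 (via 0,0,3).
Match coefficients ⇒ f(k) = -2*(k**3 + 4*k**2 + 2*k + 3).
Then R = B(k−1)f/C = -2*(k**3 + 4*k**2 + 2*k + 3)/(k**3 + k**2 - 9*k - 4), so s_k = R(k)·t_k = (-k**3 - 4*k**2 - 2*k - 3)/2**k.
Check: Δs_k = (k**3 + k**2 - 9*k - 4)/(2*2**k). ✓

Yes. s_k = 2^{- k} \left(- k^{3} - 4 k^{2} - 2 k - 3\right).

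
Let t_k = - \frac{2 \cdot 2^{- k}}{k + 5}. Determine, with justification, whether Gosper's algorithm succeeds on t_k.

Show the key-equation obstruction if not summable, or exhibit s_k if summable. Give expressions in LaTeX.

No; the degree bound rules out any f.

Step 1: r(k) = (k + 5)/(2*(k + 6)).
So A=k/2 + 5/2 and B=k + 6, with C=1.
Solve (k/2 + 5/2)·f(k+1) − (k + 5)·f(k) = 1.
Degrees (1,1,0) ⇒ d ≤ -1.
Bound -1 < 0, so the key equation has no polynomial solution.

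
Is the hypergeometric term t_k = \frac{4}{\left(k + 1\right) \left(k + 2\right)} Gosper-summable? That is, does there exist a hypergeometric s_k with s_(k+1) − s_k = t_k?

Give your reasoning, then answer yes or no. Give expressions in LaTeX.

Yes. s_k = \frac{4 k}{k + 1}.

The ratio is (k + 1)/(k + 3).
Normal form (A,B,C) = (k + 1, k + 3, 1).
f must satisfy (k + 1)·f(k+1) − (k + 2)·f(k) = 1.
Bound: deg f ≤ 1.
Solve for f: f(k) = k (degree 1 ≤ 1).
R(k) = B(k−1)·f(k)/C(k) = k*(k + 2); s_k = R·t_k = 4*k/(k + 1).
s_(k+1) − s_k = 4/(k**2 + 3*k + 2) = t_k.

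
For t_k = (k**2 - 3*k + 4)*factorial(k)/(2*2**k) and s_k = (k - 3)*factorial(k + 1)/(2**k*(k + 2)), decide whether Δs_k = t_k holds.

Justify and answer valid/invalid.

Invalid: residual -(k**3 - k**2 - 4*k + 14)*factorial(k)/(2*2**k*(k + 2)*(k + 3)) ≠ 0.

s_(k+1) = (k - 2)*factorial(k + 2)/(2*2**k*(k + 3))
s_(k+1) − s_k = (k**3 - 4*k + 10)*factorial(k + 1)/(2*2**k*(k + 2)*(k + 3))
(s_(k+1) − s_k) − t_k = -(k**3 - k**2 - 4*k + 14)*factorial(k)/(2*2**k*(k + 2)*(k + 3))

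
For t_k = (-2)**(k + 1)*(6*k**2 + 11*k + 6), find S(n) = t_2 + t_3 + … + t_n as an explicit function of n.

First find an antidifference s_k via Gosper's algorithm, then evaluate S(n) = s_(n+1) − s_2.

Ratio r(k) = 2*(-6*k**2 - 23*k - 23)/(6*k**2 + 11*k + 6).
Gosper form: A/B · C(k+1)/C(k) with A=-2, B=1, C=k**2 + 11*k/6 + 1.
Need (-2)·f(k+1) − (1)·f(k) = k**2 + 11*k/6 + 1.
deg f ≤ 2 (via 0,0,2).
Match coefficients ⇒ f(k) = -k*(2*k + 1)/6.
Then R = B(k−1)f/C = -k*(2*k + 1)/(6*k**2 + 11*k + 6), so s_k = R(k)·t_k = 2*(-2)**k*k*(2*k + 1).
s_(k+1) − s_k = (-2)**(k + 1)*(6*k**2 + 11*k + 6) = t_k.
Telescope: S(n) = s_(n+1) − s_(2) = (-2)**(n + 2)*(-2*n**2 - 5*n - 3) − (80) = -20*(-2)**n*n - 12*(-2)**n + 4*(-2)**(n + 1)*n**2 - 80.

S(n) = -20*(-2)**n*n - 12*(-2)**n + 4*(-2)**(n + 1)*n**2 - 80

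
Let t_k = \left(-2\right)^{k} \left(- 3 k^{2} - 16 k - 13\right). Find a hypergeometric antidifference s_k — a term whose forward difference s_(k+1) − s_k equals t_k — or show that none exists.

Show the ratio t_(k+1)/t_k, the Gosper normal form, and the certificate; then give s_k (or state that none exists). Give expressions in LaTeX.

s_k = \left(-2\right)^{k} \left(k^{2} + 4 k + 1\right)

r(k) = 2*(-3*k**2 - 22*k - 32)/(3*k**2 + 16*k + 13) after simplifying.
Gosper form: A/B · C(k+1)/C(k) with A=-2, B=1, C=k**2 + 16*k/3 + 13/3.
Key eq: (-2)·f(k+1) = (1)·f(k) + (k**2 + 16*k/3 + 13/3).
Bound: deg f ≤ 2.
A polynomial solution: f(k) = -(k**2 + 4*k + 1)/3.
Certificate R = B(k−1)f/C = -(k**2 + 4*k + 1)/((k + 1)*(3*k + 13)) gives s_k = (-2)**k*(k**2 + 4*k + 1).
s_(k+1) − s_k = (-2)**k*(-3*k**2 - 16*k - 13) = t_k.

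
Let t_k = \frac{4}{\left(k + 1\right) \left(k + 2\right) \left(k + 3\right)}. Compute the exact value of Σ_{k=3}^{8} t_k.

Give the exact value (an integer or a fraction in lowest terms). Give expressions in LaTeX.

Step 1: r(k) = (k + 1)/(k + 4).
So A=k + 1 and B=k + 4, with C=1.
f must satisfy (k + 1)·f(k+1) − (k + 3)·f(k) = 1.
Bound: deg f ≤ 2.
Solving with deg f ≤ 2: f(k) = k*(k + 3)/4.
Then R = B(k−1)f/C = k*(k + 3)**2/4, so s_k = R(k)·t_k = k*(k + 3)/((k + 1)*(k + 2)).
s_(k+1) − s_k = 4/(k**3 + 6*k**2 + 11*k + 6) = t_k.
Σ_(k=3)^(8) t_k = s_(9) − s_(3) = 54/55 − (9/10) = 9/110.

Σ = 9/110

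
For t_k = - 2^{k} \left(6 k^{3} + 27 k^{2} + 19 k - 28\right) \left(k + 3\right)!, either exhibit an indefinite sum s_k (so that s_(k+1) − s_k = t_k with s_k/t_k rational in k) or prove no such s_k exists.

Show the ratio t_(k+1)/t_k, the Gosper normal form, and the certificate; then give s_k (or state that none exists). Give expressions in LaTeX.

s_k = 2^{k} \left(- 3 k^{2} + 3 k + 4\right) \left(k + 3\right)!

Step 1: r(k) = 2*(6*k**4 + 69*k**3 + 271*k**2 + 388*k + 96)/(6*k**3 + 27*k**2 + 19*k - 28).
Gosper form: A/B · C(k+1)/C(k) with A=2*k + 8, B=1, C=k**3 + 9*k**2/2 + 19*k/6 - 14/3.
f must satisfy (2*k + 8)·f(k+1) − (1)·f(k) = k**3 + 9*k**2/2 + 19*k/6 - 14/3.
d = 2 from the (1,0,3) case.
Coefficient equations give f(k) = (3*k**2 - 3*k - 4)/6.
Get s_k = R·t_k = 2**k*(-3*k**2 + 3*k + 4)*factorial(k + 3) with R(k) = B(k−1)f(k)/C(k) = (3*k**2 - 3*k - 4)/(6*k**3 + 27*k**2 + 19*k - 28).
Check: Δs_k = -2**k*(6*k**3 + 27*k**2 + 19*k - 28)*factorial(k + 3). ✓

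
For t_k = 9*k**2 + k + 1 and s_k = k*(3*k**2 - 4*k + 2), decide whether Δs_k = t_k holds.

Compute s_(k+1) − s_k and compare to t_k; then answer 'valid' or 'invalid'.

valid (s_(k+1) − s_k reduces to t_k)

s_(k+1) = 3*k**3 + 5*k**2 + 3*k + 1
s_(k+1) − s_k = 9*k**2 + k + 1
(s_(k+1) − s_k) − t_k = 0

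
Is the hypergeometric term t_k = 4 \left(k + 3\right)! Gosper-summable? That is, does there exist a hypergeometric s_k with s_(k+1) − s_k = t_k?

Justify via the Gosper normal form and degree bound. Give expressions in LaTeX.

r(k) = k + 4 after simplifying.
Gosper form: A/B · C(k+1)/C(k) with A=k + 4, B=1, C=1.
Key eq: (k + 4)·f(k+1) = (1)·f(k) + (1).
deg f ≤ -1 (via 1,0,0).
Bound -1 < 0, so the key equation has no polynomial solution.

No. Not Gosper-summable.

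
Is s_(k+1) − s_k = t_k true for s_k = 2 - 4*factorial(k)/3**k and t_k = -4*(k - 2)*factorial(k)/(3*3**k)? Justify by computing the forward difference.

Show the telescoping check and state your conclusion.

Valid: the claim telescopes to t_k.

s_(k+1) = (6*3**k - 4*k*factorial(k) - 4*factorial(k))/(3*3**k)
s_(k+1) − s_k = -4*(k - 2)*factorial(k)/(3*3**k)
(s_(k+1) − s_k) − t_k = 0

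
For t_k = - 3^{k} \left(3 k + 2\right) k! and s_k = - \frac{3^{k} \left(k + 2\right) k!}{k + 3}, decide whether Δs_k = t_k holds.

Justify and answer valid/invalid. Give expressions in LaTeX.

s_(k+1) = -3**(k + 1)*(k + 3)*factorial(k + 1)/(k + 4)
s_(k+1) − s_k = -3**k*(3*k**3 + 20*k**2 + 39*k + 19)*factorial(k)/((k + 3)*(k + 4))
(s_(k+1) − s_k) − t_k = 3**k*(3*k**2 + 11*k + 5)*factorial(k)/((k + 3)*(k + 4))

Invalid: residual \frac{3^{k} \left(3 k^{2} + 11 k + 5\right) k!}{\left(k + 3\right) \left(k + 4\right)} ≠ 0.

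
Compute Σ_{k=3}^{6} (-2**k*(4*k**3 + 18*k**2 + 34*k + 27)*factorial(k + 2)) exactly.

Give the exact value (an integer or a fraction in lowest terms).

Step 1: r(k) = 2*(4*k**4 + 42*k**3 + 172*k**2 + 329*k + 249)/(4*k**3 + 18*k**2 + 34*k + 27).
Normal form (A,B,C) = (2*k + 6, 1, k**3 + 9*k**2/2 + 17*k/2 + 27/4).
Solve (2*k + 6)·f(k+1) − (1)·f(k) = k**3 + 9*k**2/2 + 17*k/2 + 27/4.
From deg A=1, deg B=0, deg C=3: d=2.
A polynomial solution: f(k) = (2*k**2 + 3)/4.
Certificate R = B(k−1)f/C = (2*k**2 + 3)/(4*k**3 + 18*k**2 + 34*k + 27) gives s_k = -2**k*(2*k**2 + 3)*factorial(k + 2).
Verify: -2**k*(4*k**3 + 18*k**2 + 34*k + 27)*factorial(k + 2) matches t_k.
Sum = s_(7) − s_(3); s_(7) = -4691312640, s_(3) = -20160 ⇒ -4691292480.

Σ = -4691292480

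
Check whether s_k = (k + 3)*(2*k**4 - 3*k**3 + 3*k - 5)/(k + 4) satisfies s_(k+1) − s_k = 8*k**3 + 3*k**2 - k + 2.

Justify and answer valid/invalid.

Invalid: residual (-6*k**4 - 38*k**3 - 11*k**2 + 5*k - 13)/(k**2 + 9*k + 20) ≠ 0.

s_(k+1) = (k + 4)*(3*k + 2*(k + 1)**4 - 3*(k + 1)**3 - 2)/(k + 5)
s_(k+1) − s_k = (8*k**5 + 69*k**4 + 148*k**3 + 42*k**2 + 3*k + 27)/(k**2 + 9*k + 20)
(s_(k+1) − s_k) − t_k = (-6*k**4 - 38*k**3 - 11*k**2 + 5*k - 13)/(k**2 + 9*k + 20)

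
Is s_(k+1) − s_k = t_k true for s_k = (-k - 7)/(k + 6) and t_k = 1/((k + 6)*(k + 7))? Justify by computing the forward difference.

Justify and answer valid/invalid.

valid; difference matches t_k

s_(k+1) = (-k - 8)/(k + 7)
s_(k+1) − s_k = 1/(k**2 + 13*k + 42)
(s_(k+1) − s_k) − t_k = 0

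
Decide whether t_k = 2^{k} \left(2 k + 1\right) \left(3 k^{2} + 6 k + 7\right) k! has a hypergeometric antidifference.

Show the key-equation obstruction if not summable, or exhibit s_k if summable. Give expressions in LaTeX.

Yes. s_k = 2^{k} \left(3 k^{2} + 1\right) k!.

The ratio is 2*(6*k**4 + 39*k**3 + 101*k**2 + 116*k + 48)/(6*k**3 + 15*k**2 + 20*k + 7).
Gosper form: A/B · C(k+1)/C(k) with A=2*k + 2, B=1, C=k**3 + 5*k**2/2 + 10*k/3 + 7/6.
Key eq: (2*k + 2)·f(k+1) = (1)·f(k) + (k**3 + 5*k**2/2 + 10*k/3 + 7/6).
Degrees (1,0,3) ⇒ d ≤ 2.
Solve for f: f(k) = (3*k**2 + 1)/6 (degree 2 ≤ 2).
So s_k = (B(k−1)f/C)·t_k = ((3*k**2 + 1)/((2*k + 1)*(3*k**2 + 6*k + 7)))·t_k = 2**k*(3*k**2 + 1)*factorial(k).
Check: Δs_k = 2**k*(2*k + 1)*(3*k**2 + 6*k + 7)*factorial(k). ✓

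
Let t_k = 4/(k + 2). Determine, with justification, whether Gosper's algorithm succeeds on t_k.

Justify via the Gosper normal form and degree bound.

No — key equation has no polynomial f.

The ratio is (k + 2)/(k + 3).
Factor: A=k + 2; B=k + 3; C=1.
Need (k + 2)·f(k+1) − (k + 2)·f(k) = 1.
Bound: deg f ≤ 0.
Generic f = c0 gives residual -1; -1 = 0 cannot hold, so t_k is not Gosper-summable.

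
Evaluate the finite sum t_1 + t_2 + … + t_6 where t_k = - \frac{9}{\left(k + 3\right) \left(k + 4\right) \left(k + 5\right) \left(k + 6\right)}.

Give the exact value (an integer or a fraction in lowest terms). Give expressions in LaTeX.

Σ = -1/44

r(k) = (k + 3)/(k + 7) after simplifying.
Factor: A=k + 3; B=k + 7; C=1.
f must satisfy (k + 3)·f(k+1) − (k + 6)·f(k) = 1.
From deg A=1, deg B=1, deg C=0: d=3.
Solving with deg f ≤ 3: f(k) = k*(k**2 + 12*k + 47)/180.
Certificate R = B(k−1)f/C = k*(k + 6)*(k**2 + 12*k + 47)/180 gives s_k = k*(-k**2 - 12*k - 47)/(20*(k + 3)*(k + 4)*(k + 5)).
s_(k+1) − s_k = -9/(k**4 + 18*k**3 + 119*k**2 + 342*k + 360) = t_k.
Telescoping: Σ = s_(7) − s_(1) = -21/440 − (-1/40) = -1/44.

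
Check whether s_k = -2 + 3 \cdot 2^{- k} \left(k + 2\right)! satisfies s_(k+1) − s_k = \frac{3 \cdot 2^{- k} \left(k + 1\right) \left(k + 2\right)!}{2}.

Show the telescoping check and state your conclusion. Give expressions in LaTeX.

s_(k+1) = 3*2**(-k - 1)*factorial(k + 3) - 2
s_(k+1) − s_k = 3*(k + 1)*factorial(k + 2)/(2*2**k)
(s_(k+1) − s_k) − t_k = 0

Valid: the claim telescopes to t_k.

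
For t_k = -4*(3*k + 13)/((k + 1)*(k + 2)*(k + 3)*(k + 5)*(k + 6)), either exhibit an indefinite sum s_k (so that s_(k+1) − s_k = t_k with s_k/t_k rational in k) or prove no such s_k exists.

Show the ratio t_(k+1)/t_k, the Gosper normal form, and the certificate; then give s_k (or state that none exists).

r(k) = (k + 1)*(k + 5)*(3*k + 16)/((k + 4)*(k + 7)*(3*k + 13)) after simplifying.
A = k + 1, B = k + 7, C = k**2 + 25*k/3 + 52/3.
Need (k + 1)·f(k+1) − (k + 6)·f(k) = k**2 + 25*k/3 + 52/3.
d = 5 from the (1,1,2) case.
Coefficient equations give f(k) = k*(k + 3)*(k + 4)*(k**2 + 8*k + 17)/30.
Get s_k = R·t_k = 2*k*(-k**2 - 8*k - 17)/(5*(k**3 + 8*k**2 + 17*k + 10)) with R(k) = B(k−1)f(k)/C(k) = k*(k + 3)*(k + 6)*(k**2 + 8*k + 17)/(10*(3*k + 13)).
s_(k+1) − s_k = 4*(-3*k - 13)/(k**5 + 17*k**4 + 107*k**3 + 307*k**2 + 396*k + 180) = t_k.

s_k = 2*k*(-k**2 - 8*k - 17)/(5*(k**3 + 8*k**2 + 17*k + 10))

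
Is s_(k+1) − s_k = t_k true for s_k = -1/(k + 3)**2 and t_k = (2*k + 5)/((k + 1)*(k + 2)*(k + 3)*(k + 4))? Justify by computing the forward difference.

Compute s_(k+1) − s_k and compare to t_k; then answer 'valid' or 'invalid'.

Invalid: residual 2*(-3*k**2 - 17*k - 23)/(k**6 + 17*k**5 + 117*k**4 + 415*k**3 + 794*k**2 + 768*k + 288) ≠ 0.

s_(k+1) = -1/(k + 4)**2
s_(k+1) − s_k = -1/(k + 4)**2 + (k + 3)**(-2)
(s_(k+1) − s_k) − t_k = 2*(-3*k**2 - 17*k - 23)/(k**6 + 17*k**5 + 117*k**4 + 415*k**3 + 794*k**2 + 768*k + 288)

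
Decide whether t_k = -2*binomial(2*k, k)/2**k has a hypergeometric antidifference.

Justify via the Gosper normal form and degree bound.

Step 1: r(k) = (2*k + 1)/(k + 1).
Normal form (A,B,C) = (2*k + 1, k + 1, 1).
Solve (2*k + 1)·f(k+1) − (k)·f(k) = 1.
Degrees (1,1,0) ⇒ d ≤ -1.
deg f ≤ -1 is impossible — no certificate.

No. Not Gosper-summable.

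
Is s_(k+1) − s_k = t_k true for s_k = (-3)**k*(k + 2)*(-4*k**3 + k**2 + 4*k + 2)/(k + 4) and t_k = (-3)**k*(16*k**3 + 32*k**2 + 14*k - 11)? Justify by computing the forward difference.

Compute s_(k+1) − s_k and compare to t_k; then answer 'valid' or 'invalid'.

s_(k+1) = (-3)**(k + 1)*(-4*k**4 - 23*k**3 - 39*k**2 - 15*k + 9)/(k + 5)
s_(k+1) − s_k = (-3)**k*(16*k**5 + 144*k**4 + 422*k**3 + 473*k**2 + 99*k - 128)/(k**2 + 9*k + 20)
(s_(k+1) − s_k) − t_k = (-3)**k*(-32*k**4 - 200*k**3 - 282*k**2 - 82*k + 92)/(k**2 + 9*k + 20)

Invalid: residual (-3)**k*(-32*k**4 - 200*k**3 - 282*k**2 - 82*k + 92)/(k**2 + 9*k + 20) ≠ 0.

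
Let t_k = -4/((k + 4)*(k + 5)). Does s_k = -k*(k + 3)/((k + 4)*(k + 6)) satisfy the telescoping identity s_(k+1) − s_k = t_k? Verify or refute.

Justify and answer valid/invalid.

Invalid: residual 3*(-k**2 - k + 24)/(k**4 + 22*k**3 + 179*k**2 + 638*k + 840) ≠ 0.

s_(k+1) = -(k + 1)*(k + 4)/((k + 5)*(k + 7))
s_(k+1) − s_k = (-7*k**2 - 55*k - 96)/(k**4 + 22*k**3 + 179*k**2 + 638*k + 840)
(s_(k+1) − s_k) − t_k = 3*(-k**2 - k + 24)/(k**4 + 22*k**3 + 179*k**2 + 638*k + 840)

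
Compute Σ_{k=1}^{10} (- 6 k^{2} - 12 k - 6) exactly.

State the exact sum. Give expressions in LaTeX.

Σ = -3030

Ratio r(k) = (k**2 + 4*k + 4)/(k**2 + 2*k + 1).
Normal form (A,B,C) = (1, 1, k**2 + 2*k + 1).
f must satisfy (1)·f(k+1) − (1)·f(k) = k**2 + 2*k + 1.
d = 3 from the (0,0,2) case.
Solving with deg f ≤ 3: f(k) = k*(k + 1)*(2*k + 1)/6.
Get s_k = R·t_k = k*(-2*k**2 - 3*k - 1) with R(k) = B(k−1)f(k)/C(k) = k*(2*k + 1)/(6*(k + 1)).
Verify: -6*k**2 - 12*k - 6 matches t_k.
Evaluate s at k=11 and k=1: -3036 and -6; difference -3030.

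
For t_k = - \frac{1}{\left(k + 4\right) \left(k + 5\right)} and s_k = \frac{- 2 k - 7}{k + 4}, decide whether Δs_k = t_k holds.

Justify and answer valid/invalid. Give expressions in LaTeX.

valid; difference matches t_k

s_(k+1) = (-2*k - 9)/(k + 5)
s_(k+1) − s_k = -1/(k**2 + 9*k + 20)
(s_(k+1) − s_k) − t_k = 0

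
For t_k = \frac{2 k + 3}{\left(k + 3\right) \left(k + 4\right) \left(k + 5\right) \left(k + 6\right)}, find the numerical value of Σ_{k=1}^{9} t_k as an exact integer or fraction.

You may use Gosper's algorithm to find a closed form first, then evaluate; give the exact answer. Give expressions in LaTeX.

t_(k+1)/t_k = (k + 3)*(2*k + 5)/((k + 7)*(2*k + 3)).
So A=k + 3 and B=k + 7, with C=k + 3/2.
Solve (k + 3)·f(k+1) − (k + 6)·f(k) = k + 3/2.
d = 3 from the (1,1,1) case.
Match coefficients ⇒ f(k) = k*(k**2 + 12*k + 17)/60.
Get s_k = R·t_k = k*(k**2 + 12*k + 17)/(30*(k + 3)*(k + 4)*(k + 5)) with R(k) = B(k−1)f(k)/C(k) = k*(k + 6)*(k**2 + 12*k + 17)/(30*(2*k + 3)).
Δs = (2*k + 3)/(k**4 + 18*k**3 + 119*k**2 + 342*k + 360), as required.
Telescoping: Σ = s_(10) − s_(1) = 79/2730 − (1/120) = 15/728.

Σ = 15/728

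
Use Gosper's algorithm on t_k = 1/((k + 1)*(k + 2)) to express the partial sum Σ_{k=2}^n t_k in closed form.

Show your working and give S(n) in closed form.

S(n) = (n - 1)/(3*(n + 2))

r(k) = (k + 1)/(k + 3) after simplifying.
So A=k + 1 and B=k + 3, with C=1.
f must satisfy (k + 1)·f(k+1) − (k + 2)·f(k) = 1.
Degrees (1,1,0) ⇒ d ≤ 1.
Solve for f: f(k) = k (degree 1 ≤ 1).
Get s_k = R·t_k = k/(k + 1) with R(k) = B(k−1)f(k)/C(k) = k*(k + 2).
s_(k+1) − s_k = 1/(k**2 + 3*k + 2) = t_k.
Evaluate: s_(n+1) = (n + 1)/(n + 2); subtract s_(2) = 2/3 ⇒ S(n) = (n - 1)/(3*(n + 2)).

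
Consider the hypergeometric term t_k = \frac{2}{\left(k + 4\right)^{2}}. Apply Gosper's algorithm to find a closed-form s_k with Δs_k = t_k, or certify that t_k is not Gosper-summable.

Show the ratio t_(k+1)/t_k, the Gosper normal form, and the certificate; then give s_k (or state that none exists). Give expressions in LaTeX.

r(k) = (k + 4)**2/(k + 5)**2 after simplifying.
Take A(k)=k**2 + 8*k + 16, B(k)=k**2 + 10*k + 25, C(k)=1.
Key eq: (k**2 + 8*k + 16)·f(k+1) = (k**2 + 8*k + 16)·f(k) + (1).
From deg A=2, deg B=2, deg C=0: d=0.
Write f(k) = c0. Then LHS − RHS = -1, requiring -1 = 0: contradictory. No certificate.

not Gosper-summable; s_k does not exist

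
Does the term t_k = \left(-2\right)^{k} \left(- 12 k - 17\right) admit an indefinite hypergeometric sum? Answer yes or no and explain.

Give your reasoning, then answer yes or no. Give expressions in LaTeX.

Yes. s_k = \left(-2\right)^{k} \left(4 k + 3\right).

The ratio is 2*(-12*k - 29)/(12*k + 17).
A = -2, B = 1, C = k + 17/12.
Set up (-2)·f(k+1) − (1)·f(k) − (k + 17/12) = 0.
deg f ≤ 1 (via 0,0,1).
Solve for f: f(k) = -(4*k + 3)/12 (degree 1 ≤ 1).
Get s_k = R·t_k = (-2)**k*(4*k + 3) with R(k) = B(k−1)f(k)/C(k) = -(4*k + 3)/(12*k + 17).
Verify: (-2)**k*(-12*k - 17) matches t_k.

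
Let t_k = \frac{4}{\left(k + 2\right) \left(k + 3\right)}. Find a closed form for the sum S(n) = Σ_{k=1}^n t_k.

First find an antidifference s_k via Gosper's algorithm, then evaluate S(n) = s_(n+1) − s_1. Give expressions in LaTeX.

S(n) = \frac{4 n}{3 \left(n + 3\right)}

Compute t_(k+1)/t_k: get (k + 2)/(k + 4).
Normal form (A,B,C) = (k + 2, k + 4, 1).
Need (k + 2)·f(k+1) − (k + 3)·f(k) = 1.
Bound: deg f ≤ 1.
A polynomial solution: f(k) = k/2.
Certificate R = B(k−1)f/C = k*(k + 3)/2 gives s_k = 2*k/(k + 2).
Check: Δs_k = 4/(k**2 + 5*k + 6). ✓
Evaluate: s_(n+1) = 2*(n + 1)/(n + 3); subtract s_(1) = 2/3 ⇒ S(n) = 4*n/(3*(n + 3)).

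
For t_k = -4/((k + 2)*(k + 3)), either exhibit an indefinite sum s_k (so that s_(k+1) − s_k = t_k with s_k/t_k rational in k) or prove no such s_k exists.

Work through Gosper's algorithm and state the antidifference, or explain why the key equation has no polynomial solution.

s_k = -2*k/(k + 2)

r(k) = (k + 2)/(k + 4) after simplifying.
Gosper form: A/B · C(k+1)/C(k) with A=k + 2, B=k + 4, C=1.
Solve (k + 2)·f(k+1) − (k + 3)·f(k) = 1.
From deg A=1, deg B=1, deg C=0: d=1.
Solve for f: f(k) = k/2 (degree 1 ≤ 1).
R(k) = B(k−1)·f(k)/C(k) = k*(k + 3)/2; s_k = R·t_k = -2*k/(k + 2).
Δs = -4/(k**2 + 5*k + 6), as required.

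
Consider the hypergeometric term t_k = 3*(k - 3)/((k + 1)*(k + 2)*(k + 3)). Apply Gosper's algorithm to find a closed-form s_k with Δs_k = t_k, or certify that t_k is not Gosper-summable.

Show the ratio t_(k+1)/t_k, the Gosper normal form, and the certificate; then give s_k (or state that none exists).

s_k = 3*k*(-k - 5)/(2*(k + 1)*(k + 2))

The ratio is (k - 2)*(k + 1)/((k - 3)*(k + 4)).
Take A(k)=k + 1, B(k)=k + 4, C(k)=k - 3.
f must satisfy (k + 1)·f(k+1) − (k + 3)·f(k) = k - 3.
Degrees (1,1,1) ⇒ d ≤ 2.
Coefficient equations give f(k) = -k*(k + 5)/2.
Certificate R = B(k−1)f/C = -k*(k + 3)*(k + 5)/(2*(k - 3)) gives s_k = 3*k*(-k - 5)/(2*(k + 1)*(k + 2)).
Check: Δs_k = 3*(k - 3)/(k**3 + 6*k**2 + 11*k + 6). ✓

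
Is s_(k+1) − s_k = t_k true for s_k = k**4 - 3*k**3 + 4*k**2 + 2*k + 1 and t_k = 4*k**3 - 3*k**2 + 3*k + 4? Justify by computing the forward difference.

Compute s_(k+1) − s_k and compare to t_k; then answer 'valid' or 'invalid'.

Valid: the claim telescopes to t_k.

s_(k+1) = k**4 + k**3 + k**2 + 5*k + 5
s_(k+1) − s_k = 4*k**3 - 3*k**2 + 3*k + 4
(s_(k+1) − s_k) − t_k = 0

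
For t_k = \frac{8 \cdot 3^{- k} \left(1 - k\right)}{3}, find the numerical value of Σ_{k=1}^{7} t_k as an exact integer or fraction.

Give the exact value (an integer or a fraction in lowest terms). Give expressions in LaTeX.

Step 1: r(k) = k/(3*(k - 1)).
So A=1/3 and B=1, with C=k - 1.
f must satisfy (1/3)·f(k+1) − (1)·f(k) = k - 1.
From deg A=0, deg B=0, deg C=1: d=1.
Solve for f: f(k) = -3*(2*k - 1)/4 (degree 1 ≤ 1).
Certificate R = B(k−1)f/C = -3*(2*k - 1)/(4*(k - 1)) gives s_k = 2*(2*k - 1)/3**k.
Check: Δs_k = 8*(1 - k)/(3*3**k). ✓
Evaluate s at k=8 and k=1: 10/2187 and 2/3; difference -1448/2187.

Σ = -1448/2187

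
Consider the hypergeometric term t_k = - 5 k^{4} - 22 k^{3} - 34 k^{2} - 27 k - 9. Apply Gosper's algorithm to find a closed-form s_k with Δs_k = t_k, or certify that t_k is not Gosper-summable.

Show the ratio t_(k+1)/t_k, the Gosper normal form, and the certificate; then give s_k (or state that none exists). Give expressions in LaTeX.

r(k) = (5*k**4 + 42*k**3 + 130*k**2 + 181*k + 97)/(5*k**4 + 22*k**3 + 34*k**2 + 27*k + 9) after simplifying.
Normal form (A,B,C) = (1, 1, k**4 + 22*k**3/5 + 34*k**2/5 + 27*k/5 + 9/5).
Set up (1)·f(k+1) − (1)·f(k) − (k**4 + 22*k**3/5 + 34*k**2/5 + 27*k/5 + 9/5) = 0.
Degrees (0,0,4) ⇒ d ≤ 5.
A polynomial solution: f(k) = k*(k**4 + 3*k**3 + 2*k**2 + 2*k + 1)/5.
Get s_k = R·t_k = k*(-k**4 - 3*k**3 - 2*k**2 - 2*k - 1) with R(k) = B(k−1)f(k)/C(k) = k*(k**4 + 3*k**3 + 2*k**2 + 2*k + 1)/(5*k**4 + 22*k**3 + 34*k**2 + 27*k + 9).
Δs = -5*k**4 - 22*k**3 - 34*k**2 - 27*k - 9, as required.

s_k = k \left(- k^{4} - 3 k^{3} - 2 k^{2} - 2 k - 1\right)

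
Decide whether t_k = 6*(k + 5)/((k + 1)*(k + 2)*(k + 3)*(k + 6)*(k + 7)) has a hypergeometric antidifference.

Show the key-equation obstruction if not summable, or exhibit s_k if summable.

Step 1: r(k) = (k + 1)*(k + 6)**2/((k + 4)*(k + 5)*(k + 8)).
A = k + 1, B = k + 8, C = k**3 + 14*k**2 + 65*k + 100.
Key eq: (k + 1)·f(k+1) = (k + 7)·f(k) + (k**3 + 14*k**2 + 65*k + 100).
From deg A=1, deg B=1, deg C=3: d=6.
Solve for f: f(k) = k*(k + 3)*(k + 4)**2*(k + 5)**2/36 (degree 6 ≤ 6).
Then R = B(k−1)f/C = k*(k + 3)*(k + 4)*(k + 7)/36, so s_k = R(k)·t_k = k*(k**2 + 9*k + 20)/(6*(k**3 + 9*k**2 + 20*k + 12)).
Check: Δs_k = 6*(k + 5)/(k**5 + 19*k**4 + 131*k**3 + 401*k**2 + 540*k + 252). ✓

Yes. s_k = k*(k**2 + 9*k + 20)/(6*(k**3 + 9*k**2 + 20*k + 12)).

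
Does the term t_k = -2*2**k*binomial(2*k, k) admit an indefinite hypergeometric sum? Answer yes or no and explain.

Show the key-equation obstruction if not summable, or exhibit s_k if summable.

No. Not Gosper-summable.

Ratio r(k) = 4*(2*k + 1)/(k + 1).
A = 8*k + 4, B = k + 1, C = 1.
Solve (8*k + 4)·f(k+1) − (k)·f(k) = 1.
Bound: deg f ≤ -1.
deg f ≤ -1 is impossible — no certificate.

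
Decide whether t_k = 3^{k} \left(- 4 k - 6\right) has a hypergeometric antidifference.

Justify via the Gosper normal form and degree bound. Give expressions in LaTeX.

Yes. s_k = - 2 \cdot 3^{k} k.

t_(k+1)/t_k = 3*(2*k + 5)/(2*k + 3).
Take A(k)=3, B(k)=1, C(k)=k + 3/2.
Key eq: (3)·f(k+1) = (1)·f(k) + (k + 3/2).
Degrees (0,0,1) ⇒ d ≤ 1.
A polynomial solution: f(k) = k/2.
Certificate R = B(k−1)f/C = k/(2*k + 3) gives s_k = -2*3**k*k.
s_(k+1) − s_k = 3**k*(-4*k - 6) = t_k.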